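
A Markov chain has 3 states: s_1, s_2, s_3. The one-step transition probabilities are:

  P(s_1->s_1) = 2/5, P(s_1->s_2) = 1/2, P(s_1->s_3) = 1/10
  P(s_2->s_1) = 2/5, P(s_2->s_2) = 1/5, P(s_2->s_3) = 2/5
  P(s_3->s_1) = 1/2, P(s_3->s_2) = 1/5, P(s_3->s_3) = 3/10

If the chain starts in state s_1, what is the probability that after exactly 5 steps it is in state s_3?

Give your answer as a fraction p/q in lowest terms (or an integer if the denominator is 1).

Answer: 24781/100000

Derivation:
Computing P^5 by repeated multiplication:
P^1 =
  s_1: [2/5, 1/2, 1/10]
  s_2: [2/5, 1/5, 2/5]
  s_3: [1/2, 1/5, 3/10]
P^2 =
  s_1: [41/100, 8/25, 27/100]
  s_2: [11/25, 8/25, 6/25]
  s_3: [43/100, 7/20, 11/50]
P^3 =
  s_1: [427/1000, 323/1000, 1/4]
  s_2: [53/125, 83/250, 61/250]
  s_3: [211/500, 329/1000, 249/1000]
P^4 =
  s_1: [17/40, 3281/10000, 2469/10000]
  s_2: [1061/2500, 409/1250, 621/2500]
  s_3: [4249/10000, 1633/5000, 497/2000]
P^5 =
  s_1: [42469/100000, 131/400, 24781/100000]
  s_2: [10621/25000, 8183/25000, 1549/6250]
  s_3: [8497/20000, 32747/100000, 774/3125]

(P^5)[s_1 -> s_3] = 24781/100000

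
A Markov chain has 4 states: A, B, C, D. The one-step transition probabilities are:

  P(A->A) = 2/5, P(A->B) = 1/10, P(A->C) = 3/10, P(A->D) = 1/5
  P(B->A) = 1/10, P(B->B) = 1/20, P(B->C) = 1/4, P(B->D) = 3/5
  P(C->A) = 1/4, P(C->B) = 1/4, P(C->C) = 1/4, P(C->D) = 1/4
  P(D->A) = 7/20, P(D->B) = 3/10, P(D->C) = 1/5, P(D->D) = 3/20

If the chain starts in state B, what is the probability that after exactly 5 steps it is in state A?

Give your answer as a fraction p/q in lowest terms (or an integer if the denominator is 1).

Computing P^5 by repeated multiplication:
P^1 =
  A: [2/5, 1/10, 3/10, 1/5]
  B: [1/10, 1/20, 1/4, 3/5]
  C: [1/4, 1/4, 1/4, 1/4]
  D: [7/20, 3/10, 1/5, 3/20]
P^2 =
  A: [63/200, 9/50, 13/50, 49/200]
  B: [127/400, 51/200, 9/40, 81/400]
  C: [11/40, 7/40, 1/4, 3/10]
  D: [109/400, 29/200, 13/50, 129/400]
P^3 =
  A: [1179/4000, 179/1000, 507/2000, 1091/4000]
  B: [2237/8000, 323/2000, 1023/4000, 97/320]
  C: [59/200, 151/800, 199/800, 107/400]
  D: [2411/8000, 157/800, 99/400, 2039/8000]
P^4 =
  A: [23571/80000, 1469/8000, 2511/10000, 21651/80000]
  B: [9537/32000, 15273/80000, 9953/40000, 41957/160000]
  C: [4683/16000, 1451/8000, 2011/8000, 4393/16000]
  D: [46601/160000, 14263/80000, 10093/40000, 44501/160000]
P^5 =
  A: [93989/320000, 146089/800000, 157/625, 435957/1600000]
  B: [935331/3200000, 288359/1600000, 25179/100000, 882223/3200000]
  C: [94129/320000, 3671/20000, 8029/32000, 17369/64000]
  D: [943227/3200000, 295297/1600000, 8021/32000, 864079/3200000]

(P^5)[B -> A] = 935331/3200000

Answer: 935331/3200000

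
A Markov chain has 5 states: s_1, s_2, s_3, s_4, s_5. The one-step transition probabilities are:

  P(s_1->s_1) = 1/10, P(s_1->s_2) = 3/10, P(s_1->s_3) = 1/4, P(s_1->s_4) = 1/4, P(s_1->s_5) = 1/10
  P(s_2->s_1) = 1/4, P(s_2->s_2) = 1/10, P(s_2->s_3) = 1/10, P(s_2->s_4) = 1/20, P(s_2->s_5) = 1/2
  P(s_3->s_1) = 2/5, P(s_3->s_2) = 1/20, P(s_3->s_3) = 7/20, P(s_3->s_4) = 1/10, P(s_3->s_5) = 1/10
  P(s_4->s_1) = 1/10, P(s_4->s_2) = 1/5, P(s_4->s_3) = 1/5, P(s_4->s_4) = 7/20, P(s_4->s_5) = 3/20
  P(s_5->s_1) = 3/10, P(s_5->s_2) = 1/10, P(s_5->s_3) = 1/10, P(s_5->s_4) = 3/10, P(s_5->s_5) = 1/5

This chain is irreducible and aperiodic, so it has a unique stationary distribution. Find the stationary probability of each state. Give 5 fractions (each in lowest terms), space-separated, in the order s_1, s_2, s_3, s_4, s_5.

Answer: 31300/139583 21830/139583 28950/139583 30592/139583 26911/139583

Derivation:
The stationary distribution satisfies pi = pi * P, i.e.:
  pi_s_1 = 1/10*pi_s_1 + 1/4*pi_s_2 + 2/5*pi_s_3 + 1/10*pi_s_4 + 3/10*pi_s_5
  pi_s_2 = 3/10*pi_s_1 + 1/10*pi_s_2 + 1/20*pi_s_3 + 1/5*pi_s_4 + 1/10*pi_s_5
  pi_s_3 = 1/4*pi_s_1 + 1/10*pi_s_2 + 7/20*pi_s_3 + 1/5*pi_s_4 + 1/10*pi_s_5
  pi_s_4 = 1/4*pi_s_1 + 1/20*pi_s_2 + 1/10*pi_s_3 + 7/20*pi_s_4 + 3/10*pi_s_5
  pi_s_5 = 1/10*pi_s_1 + 1/2*pi_s_2 + 1/10*pi_s_3 + 3/20*pi_s_4 + 1/5*pi_s_5
with normalization: pi_s_1 + pi_s_2 + pi_s_3 + pi_s_4 + pi_s_5 = 1.

Using the first 4 balance equations plus normalization, the linear system A*pi = b is:
  [-9/10, 1/4, 2/5, 1/10, 3/10] . pi = 0
  [3/10, -9/10, 1/20, 1/5, 1/10] . pi = 0
  [1/4, 1/10, -13/20, 1/5, 1/10] . pi = 0
  [1/4, 1/20, 1/10, -13/20, 3/10] . pi = 0
  [1, 1, 1, 1, 1] . pi = 1

Solving yields:
  pi_s_1 = 31300/139583
  pi_s_2 = 21830/139583
  pi_s_3 = 28950/139583
  pi_s_4 = 30592/139583
  pi_s_5 = 26911/139583

Verification (pi * P):
  31300/139583*1/10 + 21830/139583*1/4 + 28950/139583*2/5 + 30592/139583*1/10 + 26911/139583*3/10 = 31300/139583 = pi_s_1  (ok)
  31300/139583*3/10 + 21830/139583*1/10 + 28950/139583*1/20 + 30592/139583*1/5 + 26911/139583*1/10 = 21830/139583 = pi_s_2  (ok)
  31300/139583*1/4 + 21830/139583*1/10 + 28950/139583*7/20 + 30592/139583*1/5 + 26911/139583*1/10 = 28950/139583 = pi_s_3  (ok)
  31300/139583*1/4 + 21830/139583*1/20 + 28950/139583*1/10 + 30592/139583*7/20 + 26911/139583*3/10 = 30592/139583 = pi_s_4  (ok)
  31300/139583*1/10 + 21830/139583*1/2 + 28950/139583*1/10 + 30592/139583*3/20 + 26911/139583*1/5 = 26911/139583 = pi_s_5  (ok)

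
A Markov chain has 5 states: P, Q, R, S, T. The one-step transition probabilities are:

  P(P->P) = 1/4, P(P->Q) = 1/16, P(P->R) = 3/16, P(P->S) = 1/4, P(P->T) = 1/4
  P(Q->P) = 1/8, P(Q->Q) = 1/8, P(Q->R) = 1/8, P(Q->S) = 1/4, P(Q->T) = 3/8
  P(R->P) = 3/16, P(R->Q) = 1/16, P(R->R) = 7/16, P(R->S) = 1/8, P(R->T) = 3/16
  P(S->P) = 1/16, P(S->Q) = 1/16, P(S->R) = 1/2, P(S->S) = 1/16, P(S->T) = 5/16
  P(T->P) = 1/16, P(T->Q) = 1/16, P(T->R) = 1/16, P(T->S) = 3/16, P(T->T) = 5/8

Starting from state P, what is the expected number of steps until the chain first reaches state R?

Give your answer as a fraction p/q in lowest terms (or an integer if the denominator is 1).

Let h_i = expected steps to first reach R from state i.
Boundary: h_R = 0.
First-step equations for the other states:
  h_P = 1 + 1/4*h_P + 1/16*h_Q + 3/16*h_R + 1/4*h_S + 1/4*h_T
  h_Q = 1 + 1/8*h_P + 1/8*h_Q + 1/8*h_R + 1/4*h_S + 3/8*h_T
  h_S = 1 + 1/16*h_P + 1/16*h_Q + 1/2*h_R + 1/16*h_S + 5/16*h_T
  h_T = 1 + 1/16*h_P + 1/16*h_Q + 1/16*h_R + 3/16*h_S + 5/8*h_T

Substituting h_R = 0 and rearranging gives the linear system (I - Q) h = 1:
  [3/4, -1/16, -1/4, -1/4] . (h_P, h_Q, h_S, h_T) = 1
  [-1/8, 7/8, -1/4, -3/8] . (h_P, h_Q, h_S, h_T) = 1
  [-1/16, -1/16, 15/16, -5/16] . (h_P, h_Q, h_S, h_T) = 1
  [-1/16, -1/16, -3/16, 3/8] . (h_P, h_Q, h_S, h_T) = 1

Solving yields:
  h_P = 22920/4309
  h_Q = 25136/4309
  h_S = 17160/4309
  h_T = 28080/4309

Starting state is P, so the expected hitting time is h_P = 22920/4309.

Answer: 22920/4309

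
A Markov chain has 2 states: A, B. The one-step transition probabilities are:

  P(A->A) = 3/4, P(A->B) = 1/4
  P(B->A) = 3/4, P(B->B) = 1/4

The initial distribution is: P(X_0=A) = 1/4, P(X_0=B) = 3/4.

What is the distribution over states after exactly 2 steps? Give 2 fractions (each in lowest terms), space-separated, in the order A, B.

Propagating the distribution step by step (d_{t+1} = d_t * P):
d_0 = (A=1/4, B=3/4)
  d_1[A] = 1/4*3/4 + 3/4*3/4 = 3/4
  d_1[B] = 1/4*1/4 + 3/4*1/4 = 1/4
d_1 = (A=3/4, B=1/4)
  d_2[A] = 3/4*3/4 + 1/4*3/4 = 3/4
  d_2[B] = 3/4*1/4 + 1/4*1/4 = 1/4
d_2 = (A=3/4, B=1/4)

Answer: 3/4 1/4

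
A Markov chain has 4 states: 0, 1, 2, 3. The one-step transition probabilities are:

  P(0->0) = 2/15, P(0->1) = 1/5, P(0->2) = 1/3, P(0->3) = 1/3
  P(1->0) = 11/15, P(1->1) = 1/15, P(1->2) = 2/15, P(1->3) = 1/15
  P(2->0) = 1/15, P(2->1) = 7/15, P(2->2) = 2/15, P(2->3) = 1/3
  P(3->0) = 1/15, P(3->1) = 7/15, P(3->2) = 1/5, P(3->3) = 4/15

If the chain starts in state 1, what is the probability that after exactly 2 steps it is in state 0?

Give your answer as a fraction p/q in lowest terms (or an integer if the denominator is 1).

Computing P^2 by repeated multiplication:
P^1 =
  0: [2/15, 1/5, 1/3, 1/3]
  1: [11/15, 1/15, 2/15, 1/15]
  2: [1/15, 7/15, 2/15, 1/3]
  3: [1/15, 7/15, 1/5, 4/15]
P^2 =
  0: [47/225, 79/225, 41/225, 58/225]
  1: [4/25, 11/45, 64/225, 14/45]
  2: [86/225, 59/225, 38/225, 14/75]
  3: [86/225, 59/225, 37/225, 43/225]

(P^2)[1 -> 0] = 4/25

Answer: 4/25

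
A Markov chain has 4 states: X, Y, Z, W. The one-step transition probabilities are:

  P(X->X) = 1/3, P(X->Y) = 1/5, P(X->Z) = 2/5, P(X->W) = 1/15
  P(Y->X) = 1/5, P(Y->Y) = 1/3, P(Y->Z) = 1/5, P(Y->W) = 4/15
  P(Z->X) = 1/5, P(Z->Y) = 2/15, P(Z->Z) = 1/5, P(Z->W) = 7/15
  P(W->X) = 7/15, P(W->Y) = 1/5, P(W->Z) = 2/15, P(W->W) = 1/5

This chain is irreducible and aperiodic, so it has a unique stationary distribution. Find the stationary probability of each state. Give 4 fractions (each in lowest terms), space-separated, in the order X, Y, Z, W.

The stationary distribution satisfies pi = pi * P, i.e.:
  pi_X = 1/3*pi_X + 1/5*pi_Y + 1/5*pi_Z + 7/15*pi_W
  pi_Y = 1/5*pi_X + 1/3*pi_Y + 2/15*pi_Z + 1/5*pi_W
  pi_Z = 2/5*pi_X + 1/5*pi_Y + 1/5*pi_Z + 2/15*pi_W
  pi_W = 1/15*pi_X + 4/15*pi_Y + 7/15*pi_Z + 1/5*pi_W
with normalization: pi_X + pi_Y + pi_Z + pi_W = 1.

Using the first 3 balance equations plus normalization, the linear system A*pi = b is:
  [-2/3, 1/5, 1/5, 7/15] . pi = 0
  [1/5, -2/3, 2/15, 1/5] . pi = 0
  [2/5, 1/5, -4/5, 2/15] . pi = 0
  [1, 1, 1, 1] . pi = 1

Solving yields:
  pi_X = 335/1101
  pi_Y = 700/3303
  pi_Z = 809/3303
  pi_W = 263/1101

Verification (pi * P):
  335/1101*1/3 + 700/3303*1/5 + 809/3303*1/5 + 263/1101*7/15 = 335/1101 = pi_X  (ok)
  335/1101*1/5 + 700/3303*1/3 + 809/3303*2/15 + 263/1101*1/5 = 700/3303 = pi_Y  (ok)
  335/1101*2/5 + 700/3303*1/5 + 809/3303*1/5 + 263/1101*2/15 = 809/3303 = pi_Z  (ok)
  335/1101*1/15 + 700/3303*4/15 + 809/3303*7/15 + 263/1101*1/5 = 263/1101 = pi_W  (ok)

Answer: 335/1101 700/3303 809/3303 263/1101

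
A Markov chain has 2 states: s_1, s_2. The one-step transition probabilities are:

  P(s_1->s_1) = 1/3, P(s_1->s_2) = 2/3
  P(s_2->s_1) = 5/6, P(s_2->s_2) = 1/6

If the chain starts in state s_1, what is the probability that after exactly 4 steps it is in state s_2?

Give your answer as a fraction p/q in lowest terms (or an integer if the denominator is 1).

Computing P^4 by repeated multiplication:
P^1 =
  s_1: [1/3, 2/3]
  s_2: [5/6, 1/6]
P^2 =
  s_1: [2/3, 1/3]
  s_2: [5/12, 7/12]
P^3 =
  s_1: [1/2, 1/2]
  s_2: [5/8, 3/8]
P^4 =
  s_1: [7/12, 5/12]
  s_2: [25/48, 23/48]

(P^4)[s_1 -> s_2] = 5/12

Answer: 5/12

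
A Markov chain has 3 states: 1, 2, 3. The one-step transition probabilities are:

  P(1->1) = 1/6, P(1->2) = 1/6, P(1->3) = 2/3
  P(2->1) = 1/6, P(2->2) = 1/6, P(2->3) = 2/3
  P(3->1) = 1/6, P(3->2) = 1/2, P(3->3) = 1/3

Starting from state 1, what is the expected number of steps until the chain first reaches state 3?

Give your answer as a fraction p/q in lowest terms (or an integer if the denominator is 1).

Let h_i = expected steps to first reach 3 from state i.
Boundary: h_3 = 0.
First-step equations for the other states:
  h_1 = 1 + 1/6*h_1 + 1/6*h_2 + 2/3*h_3
  h_2 = 1 + 1/6*h_1 + 1/6*h_2 + 2/3*h_3

Substituting h_3 = 0 and rearranging gives the linear system (I - Q) h = 1:
  [5/6, -1/6] . (h_1, h_2) = 1
  [-1/6, 5/6] . (h_1, h_2) = 1

Solving yields:
  h_1 = 3/2
  h_2 = 3/2

Starting state is 1, so the expected hitting time is h_1 = 3/2.

Answer: 3/2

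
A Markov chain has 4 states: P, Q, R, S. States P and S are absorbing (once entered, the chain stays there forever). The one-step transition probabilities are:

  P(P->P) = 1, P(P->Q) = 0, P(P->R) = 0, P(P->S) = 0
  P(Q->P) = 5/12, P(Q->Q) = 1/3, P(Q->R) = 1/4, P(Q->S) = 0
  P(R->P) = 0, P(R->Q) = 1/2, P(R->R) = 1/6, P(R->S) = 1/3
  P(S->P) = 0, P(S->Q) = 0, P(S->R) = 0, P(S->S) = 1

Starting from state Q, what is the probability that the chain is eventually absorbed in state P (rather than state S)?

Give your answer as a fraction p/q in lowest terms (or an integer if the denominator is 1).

Let a_i = P(absorbed in P | start in state i).
Boundary conditions: a_P = 1, a_S = 0.
For each transient state i, a_i = sum_j P(i->j) * a_j:
  a_Q = 5/12*a_P + 1/3*a_Q + 1/4*a_R + 0*a_S
  a_R = 0*a_P + 1/2*a_Q + 1/6*a_R + 1/3*a_S

Substituting a_P = 1 and a_S = 0, rearrange to (I - Q) a = r where r[i] = P(i -> P):
  [2/3, -1/4] . (a_Q, a_R) = 5/12
  [-1/2, 5/6] . (a_Q, a_R) = 0

Solving yields:
  a_Q = 25/31
  a_R = 15/31

Starting state is Q, so the absorption probability is a_Q = 25/31.

Answer: 25/31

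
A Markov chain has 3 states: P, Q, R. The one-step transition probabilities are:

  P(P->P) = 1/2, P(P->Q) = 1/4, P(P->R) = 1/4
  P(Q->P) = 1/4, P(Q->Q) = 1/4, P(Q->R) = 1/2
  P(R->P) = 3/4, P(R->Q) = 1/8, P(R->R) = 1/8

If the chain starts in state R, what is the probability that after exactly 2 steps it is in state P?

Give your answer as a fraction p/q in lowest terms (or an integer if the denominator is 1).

Answer: 1/2

Derivation:
Computing P^2 by repeated multiplication:
P^1 =
  P: [1/2, 1/4, 1/4]
  Q: [1/4, 1/4, 1/2]
  R: [3/4, 1/8, 1/8]
P^2 =
  P: [1/2, 7/32, 9/32]
  Q: [9/16, 3/16, 1/4]
  R: [1/2, 15/64, 17/64]

(P^2)[R -> P] = 1/2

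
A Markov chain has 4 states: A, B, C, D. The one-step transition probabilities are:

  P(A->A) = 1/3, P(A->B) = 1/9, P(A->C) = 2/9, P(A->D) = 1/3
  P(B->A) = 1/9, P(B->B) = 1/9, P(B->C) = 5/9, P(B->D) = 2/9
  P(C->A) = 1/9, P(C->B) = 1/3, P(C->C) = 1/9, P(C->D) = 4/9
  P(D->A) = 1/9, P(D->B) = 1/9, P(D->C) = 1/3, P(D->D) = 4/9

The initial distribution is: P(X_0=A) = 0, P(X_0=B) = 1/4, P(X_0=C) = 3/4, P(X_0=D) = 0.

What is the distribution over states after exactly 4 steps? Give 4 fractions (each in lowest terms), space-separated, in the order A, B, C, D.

Answer: 935/6561 379/2187 1946/6561 2543/6561

Derivation:
Propagating the distribution step by step (d_{t+1} = d_t * P):
d_0 = (A=0, B=1/4, C=3/4, D=0)
  d_1[A] = 0*1/3 + 1/4*1/9 + 3/4*1/9 + 0*1/9 = 1/9
  d_1[B] = 0*1/9 + 1/4*1/9 + 3/4*1/3 + 0*1/9 = 5/18
  d_1[C] = 0*2/9 + 1/4*5/9 + 3/4*1/9 + 0*1/3 = 2/9
  d_1[D] = 0*1/3 + 1/4*2/9 + 3/4*4/9 + 0*4/9 = 7/18
d_1 = (A=1/9, B=5/18, C=2/9, D=7/18)
  d_2[A] = 1/9*1/3 + 5/18*1/9 + 2/9*1/9 + 7/18*1/9 = 11/81
  d_2[B] = 1/9*1/9 + 5/18*1/9 + 2/9*1/3 + 7/18*1/9 = 13/81
  d_2[C] = 1/9*2/9 + 5/18*5/9 + 2/9*1/9 + 7/18*1/3 = 1/3
  d_2[D] = 1/9*1/3 + 5/18*2/9 + 2/9*4/9 + 7/18*4/9 = 10/27
d_2 = (A=11/81, B=13/81, C=1/3, D=10/27)
  d_3[A] = 11/81*1/3 + 13/81*1/9 + 1/3*1/9 + 10/27*1/9 = 103/729
  d_3[B] = 11/81*1/9 + 13/81*1/9 + 1/3*1/3 + 10/27*1/9 = 5/27
  d_3[C] = 11/81*2/9 + 13/81*5/9 + 1/3*1/9 + 10/27*1/3 = 68/243
  d_3[D] = 11/81*1/3 + 13/81*2/9 + 1/3*4/9 + 10/27*4/9 = 287/729
d_3 = (A=103/729, B=5/27, C=68/243, D=287/729)
  d_4[A] = 103/729*1/3 + 5/27*1/9 + 68/243*1/9 + 287/729*1/9 = 935/6561
  d_4[B] = 103/729*1/9 + 5/27*1/9 + 68/243*1/3 + 287/729*1/9 = 379/2187
  d_4[C] = 103/729*2/9 + 5/27*5/9 + 68/243*1/9 + 287/729*1/3 = 1946/6561
  d_4[D] = 103/729*1/3 + 5/27*2/9 + 68/243*4/9 + 287/729*4/9 = 2543/6561
d_4 = (A=935/6561, B=379/2187, C=1946/6561, D=2543/6561)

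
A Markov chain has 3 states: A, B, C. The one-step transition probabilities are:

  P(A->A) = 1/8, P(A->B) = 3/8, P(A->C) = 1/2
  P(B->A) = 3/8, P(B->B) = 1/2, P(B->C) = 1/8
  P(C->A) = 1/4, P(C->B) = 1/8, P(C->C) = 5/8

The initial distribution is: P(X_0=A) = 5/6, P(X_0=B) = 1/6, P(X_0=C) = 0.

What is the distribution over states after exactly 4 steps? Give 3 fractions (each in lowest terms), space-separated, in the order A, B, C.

Propagating the distribution step by step (d_{t+1} = d_t * P):
d_0 = (A=5/6, B=1/6, C=0)
  d_1[A] = 5/6*1/8 + 1/6*3/8 + 0*1/4 = 1/6
  d_1[B] = 5/6*3/8 + 1/6*1/2 + 0*1/8 = 19/48
  d_1[C] = 5/6*1/2 + 1/6*1/8 + 0*5/8 = 7/16
d_1 = (A=1/6, B=19/48, C=7/16)
  d_2[A] = 1/6*1/8 + 19/48*3/8 + 7/16*1/4 = 107/384
  d_2[B] = 1/6*3/8 + 19/48*1/2 + 7/16*1/8 = 121/384
  d_2[C] = 1/6*1/2 + 19/48*1/8 + 7/16*5/8 = 13/32
d_2 = (A=107/384, B=121/384, C=13/32)
  d_3[A] = 107/384*1/8 + 121/384*3/8 + 13/32*1/4 = 391/1536
  d_3[B] = 107/384*3/8 + 121/384*1/2 + 13/32*1/8 = 961/3072
  d_3[C] = 107/384*1/2 + 121/384*1/8 + 13/32*5/8 = 443/1024
d_3 = (A=391/1536, B=961/3072, C=443/1024)
  d_4[A] = 391/1536*1/8 + 961/3072*3/8 + 443/1024*1/4 = 6323/24576
  d_4[B] = 391/1536*3/8 + 961/3072*1/2 + 443/1024*1/8 = 7519/24576
  d_4[C] = 391/1536*1/2 + 961/3072*1/8 + 443/1024*5/8 = 1789/4096
d_4 = (A=6323/24576, B=7519/24576, C=1789/4096)

Answer: 6323/24576 7519/24576 1789/4096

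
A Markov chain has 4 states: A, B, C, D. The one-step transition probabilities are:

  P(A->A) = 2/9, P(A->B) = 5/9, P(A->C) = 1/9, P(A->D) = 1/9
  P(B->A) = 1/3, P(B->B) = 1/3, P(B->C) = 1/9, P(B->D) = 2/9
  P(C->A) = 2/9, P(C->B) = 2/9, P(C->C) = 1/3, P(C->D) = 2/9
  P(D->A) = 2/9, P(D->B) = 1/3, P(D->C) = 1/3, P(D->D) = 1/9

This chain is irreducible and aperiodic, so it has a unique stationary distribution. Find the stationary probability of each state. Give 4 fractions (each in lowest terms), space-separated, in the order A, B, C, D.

The stationary distribution satisfies pi = pi * P, i.e.:
  pi_A = 2/9*pi_A + 1/3*pi_B + 2/9*pi_C + 2/9*pi_D
  pi_B = 5/9*pi_A + 1/3*pi_B + 2/9*pi_C + 1/3*pi_D
  pi_C = 1/9*pi_A + 1/9*pi_B + 1/3*pi_C + 1/3*pi_D
  pi_D = 1/9*pi_A + 2/9*pi_B + 2/9*pi_C + 1/9*pi_D
with normalization: pi_A + pi_B + pi_C + pi_D = 1.

Using the first 3 balance equations plus normalization, the linear system A*pi = b is:
  [-7/9, 1/3, 2/9, 2/9] . pi = 0
  [5/9, -2/3, 2/9, 1/3] . pi = 0
  [1/9, 1/9, -2/3, 1/3] . pi = 0
  [1, 1, 1, 1] . pi = 1

Solving yields:
  pi_A = 182/691
  pi_B = 256/691
  pi_C = 133/691
  pi_D = 120/691

Verification (pi * P):
  182/691*2/9 + 256/691*1/3 + 133/691*2/9 + 120/691*2/9 = 182/691 = pi_A  (ok)
  182/691*5/9 + 256/691*1/3 + 133/691*2/9 + 120/691*1/3 = 256/691 = pi_B  (ok)
  182/691*1/9 + 256/691*1/9 + 133/691*1/3 + 120/691*1/3 = 133/691 = pi_C  (ok)
  182/691*1/9 + 256/691*2/9 + 133/691*2/9 + 120/691*1/9 = 120/691 = pi_D  (ok)

Answer: 182/691 256/691 133/691 120/691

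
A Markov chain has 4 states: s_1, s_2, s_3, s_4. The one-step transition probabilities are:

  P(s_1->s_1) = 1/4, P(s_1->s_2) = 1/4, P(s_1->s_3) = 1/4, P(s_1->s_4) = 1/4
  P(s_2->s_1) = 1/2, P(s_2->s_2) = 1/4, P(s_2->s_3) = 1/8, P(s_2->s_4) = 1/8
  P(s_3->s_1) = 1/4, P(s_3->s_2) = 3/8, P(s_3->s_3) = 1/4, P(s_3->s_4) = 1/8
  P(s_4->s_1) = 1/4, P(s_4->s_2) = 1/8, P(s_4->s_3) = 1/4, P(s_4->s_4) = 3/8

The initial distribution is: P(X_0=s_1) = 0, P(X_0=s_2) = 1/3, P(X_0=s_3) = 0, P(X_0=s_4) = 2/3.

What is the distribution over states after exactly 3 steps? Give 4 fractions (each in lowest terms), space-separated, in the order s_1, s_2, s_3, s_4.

Answer: 119/384 191/768 169/768 85/384

Derivation:
Propagating the distribution step by step (d_{t+1} = d_t * P):
d_0 = (s_1=0, s_2=1/3, s_3=0, s_4=2/3)
  d_1[s_1] = 0*1/4 + 1/3*1/2 + 0*1/4 + 2/3*1/4 = 1/3
  d_1[s_2] = 0*1/4 + 1/3*1/4 + 0*3/8 + 2/3*1/8 = 1/6
  d_1[s_3] = 0*1/4 + 1/3*1/8 + 0*1/4 + 2/3*1/4 = 5/24
  d_1[s_4] = 0*1/4 + 1/3*1/8 + 0*1/8 + 2/3*3/8 = 7/24
d_1 = (s_1=1/3, s_2=1/6, s_3=5/24, s_4=7/24)
  d_2[s_1] = 1/3*1/4 + 1/6*1/2 + 5/24*1/4 + 7/24*1/4 = 7/24
  d_2[s_2] = 1/3*1/4 + 1/6*1/4 + 5/24*3/8 + 7/24*1/8 = 23/96
  d_2[s_3] = 1/3*1/4 + 1/6*1/8 + 5/24*1/4 + 7/24*1/4 = 11/48
  d_2[s_4] = 1/3*1/4 + 1/6*1/8 + 5/24*1/8 + 7/24*3/8 = 23/96
d_2 = (s_1=7/24, s_2=23/96, s_3=11/48, s_4=23/96)
  d_3[s_1] = 7/24*1/4 + 23/96*1/2 + 11/48*1/4 + 23/96*1/4 = 119/384
  d_3[s_2] = 7/24*1/4 + 23/96*1/4 + 11/48*3/8 + 23/96*1/8 = 191/768
  d_3[s_3] = 7/24*1/4 + 23/96*1/8 + 11/48*1/4 + 23/96*1/4 = 169/768
  d_3[s_4] = 7/24*1/4 + 23/96*1/8 + 11/48*1/8 + 23/96*3/8 = 85/384
d_3 = (s_1=119/384, s_2=191/768, s_3=169/768, s_4=85/384)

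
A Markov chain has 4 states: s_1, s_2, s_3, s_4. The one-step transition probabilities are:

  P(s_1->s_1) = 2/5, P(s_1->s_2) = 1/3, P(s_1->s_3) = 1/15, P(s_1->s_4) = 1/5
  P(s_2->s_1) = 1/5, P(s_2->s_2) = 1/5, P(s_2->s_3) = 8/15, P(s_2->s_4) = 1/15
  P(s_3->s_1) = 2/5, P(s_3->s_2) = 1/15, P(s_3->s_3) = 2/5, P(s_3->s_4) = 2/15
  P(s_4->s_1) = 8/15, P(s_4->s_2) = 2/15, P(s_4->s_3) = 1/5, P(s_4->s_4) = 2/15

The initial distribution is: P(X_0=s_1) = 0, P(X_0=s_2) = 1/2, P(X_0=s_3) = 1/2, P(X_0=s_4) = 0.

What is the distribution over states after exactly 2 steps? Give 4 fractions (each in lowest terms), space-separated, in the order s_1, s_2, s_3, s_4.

Propagating the distribution step by step (d_{t+1} = d_t * P):
d_0 = (s_1=0, s_2=1/2, s_3=1/2, s_4=0)
  d_1[s_1] = 0*2/5 + 1/2*1/5 + 1/2*2/5 + 0*8/15 = 3/10
  d_1[s_2] = 0*1/3 + 1/2*1/5 + 1/2*1/15 + 0*2/15 = 2/15
  d_1[s_3] = 0*1/15 + 1/2*8/15 + 1/2*2/5 + 0*1/5 = 7/15
  d_1[s_4] = 0*1/5 + 1/2*1/15 + 1/2*2/15 + 0*2/15 = 1/10
d_1 = (s_1=3/10, s_2=2/15, s_3=7/15, s_4=1/10)
  d_2[s_1] = 3/10*2/5 + 2/15*1/5 + 7/15*2/5 + 1/10*8/15 = 29/75
  d_2[s_2] = 3/10*1/3 + 2/15*1/5 + 7/15*1/15 + 1/10*2/15 = 77/450
  d_2[s_3] = 3/10*1/15 + 2/15*8/15 + 7/15*2/5 + 1/10*1/5 = 67/225
  d_2[s_4] = 3/10*1/5 + 2/15*1/15 + 7/15*2/15 + 1/10*2/15 = 13/90
d_2 = (s_1=29/75, s_2=77/450, s_3=67/225, s_4=13/90)

Answer: 29/75 77/450 67/225 13/90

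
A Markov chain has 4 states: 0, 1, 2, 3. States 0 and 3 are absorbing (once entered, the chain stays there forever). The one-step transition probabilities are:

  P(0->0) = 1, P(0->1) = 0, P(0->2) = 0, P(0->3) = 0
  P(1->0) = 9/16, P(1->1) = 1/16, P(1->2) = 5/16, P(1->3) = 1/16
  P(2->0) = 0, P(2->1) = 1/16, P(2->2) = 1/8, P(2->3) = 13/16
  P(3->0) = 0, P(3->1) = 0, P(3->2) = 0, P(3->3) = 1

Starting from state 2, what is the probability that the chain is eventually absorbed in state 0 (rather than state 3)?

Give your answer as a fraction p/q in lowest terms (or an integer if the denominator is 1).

Let a_i = P(absorbed in 0 | start in state i).
Boundary conditions: a_0 = 1, a_3 = 0.
For each transient state i, a_i = sum_j P(i->j) * a_j:
  a_1 = 9/16*a_0 + 1/16*a_1 + 5/16*a_2 + 1/16*a_3
  a_2 = 0*a_0 + 1/16*a_1 + 1/8*a_2 + 13/16*a_3

Substituting a_0 = 1 and a_3 = 0, rearrange to (I - Q) a = r where r[i] = P(i -> 0):
  [15/16, -5/16] . (a_1, a_2) = 9/16
  [-1/16, 7/8] . (a_1, a_2) = 0

Solving yields:
  a_1 = 126/205
  a_2 = 9/205

Starting state is 2, so the absorption probability is a_2 = 9/205.

Answer: 9/205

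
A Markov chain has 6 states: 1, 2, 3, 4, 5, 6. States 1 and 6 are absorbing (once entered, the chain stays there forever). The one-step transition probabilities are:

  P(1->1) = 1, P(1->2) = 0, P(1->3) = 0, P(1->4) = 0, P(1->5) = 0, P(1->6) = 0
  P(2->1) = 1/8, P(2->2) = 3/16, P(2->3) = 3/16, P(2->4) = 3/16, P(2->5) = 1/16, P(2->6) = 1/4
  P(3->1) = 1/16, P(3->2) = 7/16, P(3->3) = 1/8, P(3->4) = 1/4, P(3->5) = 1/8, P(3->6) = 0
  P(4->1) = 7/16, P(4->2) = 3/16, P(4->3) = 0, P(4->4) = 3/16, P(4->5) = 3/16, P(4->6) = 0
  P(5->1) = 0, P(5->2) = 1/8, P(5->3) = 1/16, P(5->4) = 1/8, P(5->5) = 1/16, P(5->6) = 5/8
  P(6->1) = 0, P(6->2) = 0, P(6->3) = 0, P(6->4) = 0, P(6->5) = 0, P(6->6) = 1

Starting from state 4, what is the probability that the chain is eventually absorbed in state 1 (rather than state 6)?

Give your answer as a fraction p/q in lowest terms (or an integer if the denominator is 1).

Let a_i = P(absorbed in 1 | start in state i).
Boundary conditions: a_1 = 1, a_6 = 0.
For each transient state i, a_i = sum_j P(i->j) * a_j:
  a_2 = 1/8*a_1 + 3/16*a_2 + 3/16*a_3 + 3/16*a_4 + 1/16*a_5 + 1/4*a_6
  a_3 = 1/16*a_1 + 7/16*a_2 + 1/8*a_3 + 1/4*a_4 + 1/8*a_5 + 0*a_6
  a_4 = 7/16*a_1 + 3/16*a_2 + 0*a_3 + 3/16*a_4 + 3/16*a_5 + 0*a_6
  a_5 = 0*a_1 + 1/8*a_2 + 1/16*a_3 + 1/8*a_4 + 1/16*a_5 + 5/8*a_6

Substituting a_1 = 1 and a_6 = 0, rearrange to (I - Q) a = r where r[i] = P(i -> 1):
  [13/16, -3/16, -3/16, -1/16] . (a_2, a_3, a_4, a_5) = 1/8
  [-7/16, 7/8, -1/4, -1/8] . (a_2, a_3, a_4, a_5) = 1/16
  [-3/16, 0, 13/16, -3/16] . (a_2, a_3, a_4, a_5) = 7/16
  [-1/8, -1/16, -1/8, 15/16] . (a_2, a_3, a_4, a_5) = 0

Solving yields:
  a_2 = 11741/26393
  a_3 = 13609/26393
  a_4 = 18047/26393
  a_5 = 4879/26393

Starting state is 4, so the absorption probability is a_4 = 18047/26393.

Answer: 18047/26393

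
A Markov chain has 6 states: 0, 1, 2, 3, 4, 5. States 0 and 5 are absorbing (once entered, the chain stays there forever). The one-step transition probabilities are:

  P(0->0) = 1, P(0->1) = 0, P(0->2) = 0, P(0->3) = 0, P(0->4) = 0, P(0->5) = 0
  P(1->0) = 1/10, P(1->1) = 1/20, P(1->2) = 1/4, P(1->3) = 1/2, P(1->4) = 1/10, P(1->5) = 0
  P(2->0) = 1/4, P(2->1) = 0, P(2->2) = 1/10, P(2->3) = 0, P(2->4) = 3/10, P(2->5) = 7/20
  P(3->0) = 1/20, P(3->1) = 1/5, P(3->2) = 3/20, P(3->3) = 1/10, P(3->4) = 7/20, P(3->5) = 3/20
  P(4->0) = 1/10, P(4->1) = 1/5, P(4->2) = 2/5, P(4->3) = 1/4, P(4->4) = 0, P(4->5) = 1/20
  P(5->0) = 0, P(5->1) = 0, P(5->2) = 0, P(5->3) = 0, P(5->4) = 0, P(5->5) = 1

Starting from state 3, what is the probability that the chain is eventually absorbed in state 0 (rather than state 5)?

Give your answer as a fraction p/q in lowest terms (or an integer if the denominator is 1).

Let a_i = P(absorbed in 0 | start in state i).
Boundary conditions: a_0 = 1, a_5 = 0.
For each transient state i, a_i = sum_j P(i->j) * a_j:
  a_1 = 1/10*a_0 + 1/20*a_1 + 1/4*a_2 + 1/2*a_3 + 1/10*a_4 + 0*a_5
  a_2 = 1/4*a_0 + 0*a_1 + 1/10*a_2 + 0*a_3 + 3/10*a_4 + 7/20*a_5
  a_3 = 1/20*a_0 + 1/5*a_1 + 3/20*a_2 + 1/10*a_3 + 7/20*a_4 + 3/20*a_5
  a_4 = 1/10*a_0 + 1/5*a_1 + 2/5*a_2 + 1/4*a_3 + 0*a_4 + 1/20*a_5

Substituting a_0 = 1 and a_5 = 0, rearrange to (I - Q) a = r where r[i] = P(i -> 0):
  [19/20, -1/4, -1/2, -1/10] . (a_1, a_2, a_3, a_4) = 1/10
  [0, 9/10, 0, -3/10] . (a_1, a_2, a_3, a_4) = 1/4
  [-1/5, -3/20, 9/10, -7/20] . (a_1, a_2, a_3, a_4) = 1/20
  [-1/5, -2/5, -1/4, 1] . (a_1, a_2, a_3, a_4) = 1/10

Solving yields:
  a_1 = 4859/9816
  a_2 = 1433/3272
  a_3 = 174/409
  a_4 = 4717/9816

Starting state is 3, so the absorption probability is a_3 = 174/409.

Answer: 174/409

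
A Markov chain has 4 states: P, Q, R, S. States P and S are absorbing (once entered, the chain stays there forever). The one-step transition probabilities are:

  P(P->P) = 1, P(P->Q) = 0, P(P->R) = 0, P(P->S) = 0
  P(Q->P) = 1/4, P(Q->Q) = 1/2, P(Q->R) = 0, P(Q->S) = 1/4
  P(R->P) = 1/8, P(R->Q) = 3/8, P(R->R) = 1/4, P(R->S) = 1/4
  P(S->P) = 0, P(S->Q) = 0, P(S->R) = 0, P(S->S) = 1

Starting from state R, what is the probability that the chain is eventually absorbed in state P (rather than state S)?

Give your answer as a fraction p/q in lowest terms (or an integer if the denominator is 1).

Answer: 5/12

Derivation:
Let a_i = P(absorbed in P | start in state i).
Boundary conditions: a_P = 1, a_S = 0.
For each transient state i, a_i = sum_j P(i->j) * a_j:
  a_Q = 1/4*a_P + 1/2*a_Q + 0*a_R + 1/4*a_S
  a_R = 1/8*a_P + 3/8*a_Q + 1/4*a_R + 1/4*a_S

Substituting a_P = 1 and a_S = 0, rearrange to (I - Q) a = r where r[i] = P(i -> P):
  [1/2, 0] . (a_Q, a_R) = 1/4
  [-3/8, 3/4] . (a_Q, a_R) = 1/8

Solving yields:
  a_Q = 1/2
  a_R = 5/12

Starting state is R, so the absorption probability is a_R = 5/12.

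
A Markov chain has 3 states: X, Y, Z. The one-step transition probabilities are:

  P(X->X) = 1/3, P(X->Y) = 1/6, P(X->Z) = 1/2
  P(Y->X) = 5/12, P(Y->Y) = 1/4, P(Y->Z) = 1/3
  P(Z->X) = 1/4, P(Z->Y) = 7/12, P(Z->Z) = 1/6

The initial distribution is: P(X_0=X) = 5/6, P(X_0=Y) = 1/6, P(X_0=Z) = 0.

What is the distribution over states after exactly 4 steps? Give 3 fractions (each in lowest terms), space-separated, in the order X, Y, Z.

Answer: 4603/13824 511/1536 2311/6912

Derivation:
Propagating the distribution step by step (d_{t+1} = d_t * P):
d_0 = (X=5/6, Y=1/6, Z=0)
  d_1[X] = 5/6*1/3 + 1/6*5/12 + 0*1/4 = 25/72
  d_1[Y] = 5/6*1/6 + 1/6*1/4 + 0*7/12 = 13/72
  d_1[Z] = 5/6*1/2 + 1/6*1/3 + 0*1/6 = 17/36
d_1 = (X=25/72, Y=13/72, Z=17/36)
  d_2[X] = 25/72*1/3 + 13/72*5/12 + 17/36*1/4 = 89/288
  d_2[Y] = 25/72*1/6 + 13/72*1/4 + 17/36*7/12 = 109/288
  d_2[Z] = 25/72*1/2 + 13/72*1/3 + 17/36*1/6 = 5/16
d_2 = (X=89/288, Y=109/288, Z=5/16)
  d_3[X] = 89/288*1/3 + 109/288*5/12 + 5/16*1/4 = 1171/3456
  d_3[Y] = 89/288*1/6 + 109/288*1/4 + 5/16*7/12 = 1135/3456
  d_3[Z] = 89/288*1/2 + 109/288*1/3 + 5/16*1/6 = 575/1728
d_3 = (X=1171/3456, Y=1135/3456, Z=575/1728)
  d_4[X] = 1171/3456*1/3 + 1135/3456*5/12 + 575/1728*1/4 = 4603/13824
  d_4[Y] = 1171/3456*1/6 + 1135/3456*1/4 + 575/1728*7/12 = 511/1536
  d_4[Z] = 1171/3456*1/2 + 1135/3456*1/3 + 575/1728*1/6 = 2311/6912
d_4 = (X=4603/13824, Y=511/1536, Z=2311/6912)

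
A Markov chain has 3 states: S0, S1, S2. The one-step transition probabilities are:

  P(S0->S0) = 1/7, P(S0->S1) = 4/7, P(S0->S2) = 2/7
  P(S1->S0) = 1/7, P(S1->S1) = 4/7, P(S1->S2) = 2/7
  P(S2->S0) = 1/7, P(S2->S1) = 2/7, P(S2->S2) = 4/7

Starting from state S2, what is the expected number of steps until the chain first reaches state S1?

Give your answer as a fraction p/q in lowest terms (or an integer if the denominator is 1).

Let h_i = expected steps to first reach S1 from state i.
Boundary: h_S1 = 0.
First-step equations for the other states:
  h_S0 = 1 + 1/7*h_S0 + 4/7*h_S1 + 2/7*h_S2
  h_S2 = 1 + 1/7*h_S0 + 2/7*h_S1 + 4/7*h_S2

Substituting h_S1 = 0 and rearranging gives the linear system (I - Q) h = 1:
  [6/7, -2/7] . (h_S0, h_S2) = 1
  [-1/7, 3/7] . (h_S0, h_S2) = 1

Solving yields:
  h_S0 = 35/16
  h_S2 = 49/16

Starting state is S2, so the expected hitting time is h_S2 = 49/16.

Answer: 49/16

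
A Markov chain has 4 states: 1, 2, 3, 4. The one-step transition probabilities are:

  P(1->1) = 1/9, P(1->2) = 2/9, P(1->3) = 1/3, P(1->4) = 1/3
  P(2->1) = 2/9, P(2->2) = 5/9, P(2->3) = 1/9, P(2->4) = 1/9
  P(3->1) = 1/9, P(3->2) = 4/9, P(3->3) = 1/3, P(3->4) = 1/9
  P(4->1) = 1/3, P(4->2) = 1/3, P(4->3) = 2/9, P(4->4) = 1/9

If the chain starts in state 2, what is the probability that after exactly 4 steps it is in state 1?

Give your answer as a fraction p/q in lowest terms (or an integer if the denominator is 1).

Computing P^4 by repeated multiplication:
P^1 =
  1: [1/9, 2/9, 1/3, 1/3]
  2: [2/9, 5/9, 1/9, 1/9]
  3: [1/9, 4/9, 1/3, 1/9]
  4: [1/3, 1/3, 2/9, 1/9]
P^2 =
  1: [17/81, 11/27, 20/81, 11/81]
  2: [16/81, 4/9, 16/81, 13/81]
  3: [5/27, 37/81, 2/9, 11/81]
  4: [14/81, 32/81, 20/81, 5/27]
P^3 =
  1: [136/729, 104/243, 166/729, 115/729]
  2: [143/729, 35/81, 158/729, 113/729]
  3: [140/729, 320/729, 158/729, 37/243]
  4: [143/729, 313/729, 164/729, 109/729]
P^4 =
  1: [1271/6561, 947/2187, 1448/6561, 1001/6561]
  2: [1270/6561, 944/2187, 1444/6561, 1015/6561]
  3: [1271/6561, 2845/6561, 1436/6561, 1009/6561]
  4: [140/729, 2834/6561, 484/2187, 1015/6561]

(P^4)[2 -> 1] = 1270/6561

Answer: 1270/6561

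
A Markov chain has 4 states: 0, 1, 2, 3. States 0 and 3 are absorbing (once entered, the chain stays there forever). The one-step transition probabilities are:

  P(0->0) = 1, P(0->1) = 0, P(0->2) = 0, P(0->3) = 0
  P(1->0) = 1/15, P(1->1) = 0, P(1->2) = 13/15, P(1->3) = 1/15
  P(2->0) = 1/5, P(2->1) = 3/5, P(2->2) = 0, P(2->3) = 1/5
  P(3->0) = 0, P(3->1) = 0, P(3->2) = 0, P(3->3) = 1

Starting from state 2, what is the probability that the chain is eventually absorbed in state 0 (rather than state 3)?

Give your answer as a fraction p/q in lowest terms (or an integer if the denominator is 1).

Let a_i = P(absorbed in 0 | start in state i).
Boundary conditions: a_0 = 1, a_3 = 0.
For each transient state i, a_i = sum_j P(i->j) * a_j:
  a_1 = 1/15*a_0 + 0*a_1 + 13/15*a_2 + 1/15*a_3
  a_2 = 1/5*a_0 + 3/5*a_1 + 0*a_2 + 1/5*a_3

Substituting a_0 = 1 and a_3 = 0, rearrange to (I - Q) a = r where r[i] = P(i -> 0):
  [1, -13/15] . (a_1, a_2) = 1/15
  [-3/5, 1] . (a_1, a_2) = 1/5

Solving yields:
  a_1 = 1/2
  a_2 = 1/2

Starting state is 2, so the absorption probability is a_2 = 1/2.

Answer: 1/2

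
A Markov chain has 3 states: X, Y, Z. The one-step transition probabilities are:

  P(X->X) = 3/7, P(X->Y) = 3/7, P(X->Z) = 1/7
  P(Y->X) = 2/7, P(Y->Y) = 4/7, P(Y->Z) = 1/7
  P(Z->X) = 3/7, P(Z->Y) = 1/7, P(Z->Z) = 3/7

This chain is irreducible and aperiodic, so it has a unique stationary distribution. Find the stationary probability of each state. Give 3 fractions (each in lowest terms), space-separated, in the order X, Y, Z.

The stationary distribution satisfies pi = pi * P, i.e.:
  pi_X = 3/7*pi_X + 2/7*pi_Y + 3/7*pi_Z
  pi_Y = 3/7*pi_X + 4/7*pi_Y + 1/7*pi_Z
  pi_Z = 1/7*pi_X + 1/7*pi_Y + 3/7*pi_Z
with normalization: pi_X + pi_Y + pi_Z = 1.

Using the first 2 balance equations plus normalization, the linear system A*pi = b is:
  [-4/7, 2/7, 3/7] . pi = 0
  [3/7, -3/7, 1/7] . pi = 0
  [1, 1, 1] . pi = 1

Solving yields:
  pi_X = 11/30
  pi_Y = 13/30
  pi_Z = 1/5

Verification (pi * P):
  11/30*3/7 + 13/30*2/7 + 1/5*3/7 = 11/30 = pi_X  (ok)
  11/30*3/7 + 13/30*4/7 + 1/5*1/7 = 13/30 = pi_Y  (ok)
  11/30*1/7 + 13/30*1/7 + 1/5*3/7 = 1/5 = pi_Z  (ok)

Answer: 11/30 13/30 1/5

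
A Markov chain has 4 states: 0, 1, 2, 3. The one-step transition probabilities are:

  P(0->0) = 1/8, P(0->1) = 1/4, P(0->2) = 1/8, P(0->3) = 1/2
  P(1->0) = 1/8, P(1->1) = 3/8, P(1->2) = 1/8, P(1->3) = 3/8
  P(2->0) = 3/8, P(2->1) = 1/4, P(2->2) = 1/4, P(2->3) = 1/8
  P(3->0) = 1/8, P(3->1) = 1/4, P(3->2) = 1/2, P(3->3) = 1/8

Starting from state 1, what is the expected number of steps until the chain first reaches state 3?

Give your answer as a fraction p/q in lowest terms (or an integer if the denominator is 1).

Let h_i = expected steps to first reach 3 from state i.
Boundary: h_3 = 0.
First-step equations for the other states:
  h_0 = 1 + 1/8*h_0 + 1/4*h_1 + 1/8*h_2 + 1/2*h_3
  h_1 = 1 + 1/8*h_0 + 3/8*h_1 + 1/8*h_2 + 3/8*h_3
  h_2 = 1 + 3/8*h_0 + 1/4*h_1 + 1/4*h_2 + 1/8*h_3

Substituting h_3 = 0 and rearranging gives the linear system (I - Q) h = 1:
  [7/8, -1/4, -1/8] . (h_0, h_1, h_2) = 1
  [-1/8, 5/8, -1/8] . (h_0, h_1, h_2) = 1
  [-3/8, -1/4, 3/4] . (h_0, h_1, h_2) = 1

Solving yields:
  h_0 = 56/23
  h_1 = 64/23
  h_2 = 80/23

Starting state is 1, so the expected hitting time is h_1 = 64/23.

Answer: 64/23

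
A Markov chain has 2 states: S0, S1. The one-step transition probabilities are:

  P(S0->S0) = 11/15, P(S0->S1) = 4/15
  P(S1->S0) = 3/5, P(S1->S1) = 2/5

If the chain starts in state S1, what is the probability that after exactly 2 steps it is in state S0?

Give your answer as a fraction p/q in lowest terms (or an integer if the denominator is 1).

Computing P^2 by repeated multiplication:
P^1 =
  S0: [11/15, 4/15]
  S1: [3/5, 2/5]
P^2 =
  S0: [157/225, 68/225]
  S1: [17/25, 8/25]

(P^2)[S1 -> S0] = 17/25

Answer: 17/25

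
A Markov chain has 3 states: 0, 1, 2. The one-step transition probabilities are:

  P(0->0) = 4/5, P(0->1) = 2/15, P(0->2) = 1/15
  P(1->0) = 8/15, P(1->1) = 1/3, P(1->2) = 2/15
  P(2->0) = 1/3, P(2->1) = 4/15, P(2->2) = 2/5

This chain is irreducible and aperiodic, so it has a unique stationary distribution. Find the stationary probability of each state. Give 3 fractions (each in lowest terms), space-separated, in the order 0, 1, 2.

The stationary distribution satisfies pi = pi * P, i.e.:
  pi_0 = 4/5*pi_0 + 8/15*pi_1 + 1/3*pi_2
  pi_1 = 2/15*pi_0 + 1/3*pi_1 + 4/15*pi_2
  pi_2 = 1/15*pi_0 + 2/15*pi_1 + 2/5*pi_2
with normalization: pi_0 + pi_1 + pi_2 = 1.

Using the first 2 balance equations plus normalization, the linear system A*pi = b is:
  [-1/5, 8/15, 1/3] . pi = 0
  [2/15, -2/3, 4/15] . pi = 0
  [1, 1, 1] . pi = 1

Solving yields:
  pi_0 = 41/59
  pi_1 = 11/59
  pi_2 = 7/59

Verification (pi * P):
  41/59*4/5 + 11/59*8/15 + 7/59*1/3 = 41/59 = pi_0  (ok)
  41/59*2/15 + 11/59*1/3 + 7/59*4/15 = 11/59 = pi_1  (ok)
  41/59*1/15 + 11/59*2/15 + 7/59*2/5 = 7/59 = pi_2  (ok)

Answer: 41/59 11/59 7/59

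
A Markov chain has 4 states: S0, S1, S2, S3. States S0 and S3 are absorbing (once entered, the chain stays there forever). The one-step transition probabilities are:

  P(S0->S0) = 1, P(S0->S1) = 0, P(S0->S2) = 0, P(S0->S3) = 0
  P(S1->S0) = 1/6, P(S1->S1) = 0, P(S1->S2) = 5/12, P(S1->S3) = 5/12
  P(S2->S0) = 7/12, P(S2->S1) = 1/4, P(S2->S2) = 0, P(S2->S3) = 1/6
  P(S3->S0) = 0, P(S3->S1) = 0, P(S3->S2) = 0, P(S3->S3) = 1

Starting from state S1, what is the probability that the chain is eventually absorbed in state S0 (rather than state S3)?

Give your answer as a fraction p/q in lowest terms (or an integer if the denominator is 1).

Let a_i = P(absorbed in S0 | start in state i).
Boundary conditions: a_S0 = 1, a_S3 = 0.
For each transient state i, a_i = sum_j P(i->j) * a_j:
  a_S1 = 1/6*a_S0 + 0*a_S1 + 5/12*a_S2 + 5/12*a_S3
  a_S2 = 7/12*a_S0 + 1/4*a_S1 + 0*a_S2 + 1/6*a_S3

Substituting a_S0 = 1 and a_S3 = 0, rearrange to (I - Q) a = r where r[i] = P(i -> S0):
  [1, -5/12] . (a_S1, a_S2) = 1/6
  [-1/4, 1] . (a_S1, a_S2) = 7/12

Solving yields:
  a_S1 = 59/129
  a_S2 = 30/43

Starting state is S1, so the absorption probability is a_S1 = 59/129.

Answer: 59/129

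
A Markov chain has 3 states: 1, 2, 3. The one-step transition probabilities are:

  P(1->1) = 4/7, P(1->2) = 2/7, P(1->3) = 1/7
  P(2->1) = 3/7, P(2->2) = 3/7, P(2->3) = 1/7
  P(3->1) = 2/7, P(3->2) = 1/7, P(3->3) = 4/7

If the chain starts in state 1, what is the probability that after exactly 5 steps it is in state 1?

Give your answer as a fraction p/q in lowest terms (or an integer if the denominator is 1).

Answer: 7734/16807

Derivation:
Computing P^5 by repeated multiplication:
P^1 =
  1: [4/7, 2/7, 1/7]
  2: [3/7, 3/7, 1/7]
  3: [2/7, 1/7, 4/7]
P^2 =
  1: [24/49, 15/49, 10/49]
  2: [23/49, 16/49, 10/49]
  3: [19/49, 11/49, 19/49]
P^3 =
  1: [23/49, 103/343, 79/343]
  2: [160/343, 104/343, 79/343]
  3: [3/7, 90/343, 106/343]
P^4 =
  1: [1111/2401, 710/2401, 580/2401]
  2: [1110/2401, 711/2401, 580/2401]
  3: [1070/2401, 670/2401, 661/2401]
P^5 =
  1: [7734/16807, 4932/16807, 4141/16807]
  2: [7733/16807, 4933/16807, 4141/16807]
  3: [7612/16807, 4811/16807, 4384/16807]

(P^5)[1 -> 1] = 7734/16807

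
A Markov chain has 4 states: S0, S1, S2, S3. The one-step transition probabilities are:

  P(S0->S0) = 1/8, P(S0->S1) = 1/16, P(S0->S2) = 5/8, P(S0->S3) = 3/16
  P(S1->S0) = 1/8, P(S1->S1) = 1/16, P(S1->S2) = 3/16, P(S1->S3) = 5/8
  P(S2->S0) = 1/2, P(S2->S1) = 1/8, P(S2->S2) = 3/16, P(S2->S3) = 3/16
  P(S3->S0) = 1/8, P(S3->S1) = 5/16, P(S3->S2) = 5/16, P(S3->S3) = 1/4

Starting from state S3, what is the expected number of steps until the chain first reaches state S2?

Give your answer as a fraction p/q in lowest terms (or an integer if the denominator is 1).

Let h_i = expected steps to first reach S2 from state i.
Boundary: h_S2 = 0.
First-step equations for the other states:
  h_S0 = 1 + 1/8*h_S0 + 1/16*h_S1 + 5/8*h_S2 + 3/16*h_S3
  h_S1 = 1 + 1/8*h_S0 + 1/16*h_S1 + 3/16*h_S2 + 5/8*h_S3
  h_S3 = 1 + 1/8*h_S0 + 5/16*h_S1 + 5/16*h_S2 + 1/4*h_S3

Substituting h_S2 = 0 and rearranging gives the linear system (I - Q) h = 1:
  [7/8, -1/16, -3/16] . (h_S0, h_S1, h_S3) = 1
  [-1/8, 15/16, -5/8] . (h_S0, h_S1, h_S3) = 1
  [-1/8, -5/16, 3/4] . (h_S0, h_S1, h_S3) = 1

Solving yields:
  h_S0 = 424/207
  h_S1 = 704/207
  h_S3 = 640/207

Starting state is S3, so the expected hitting time is h_S3 = 640/207.

Answer: 640/207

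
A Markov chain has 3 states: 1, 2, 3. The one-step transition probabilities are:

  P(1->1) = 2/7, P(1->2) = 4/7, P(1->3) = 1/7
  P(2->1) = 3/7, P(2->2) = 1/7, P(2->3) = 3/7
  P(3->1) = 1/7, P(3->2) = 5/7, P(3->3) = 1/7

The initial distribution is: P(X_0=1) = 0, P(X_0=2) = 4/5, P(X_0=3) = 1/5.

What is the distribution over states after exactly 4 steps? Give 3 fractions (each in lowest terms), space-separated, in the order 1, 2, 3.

Answer: 3588/12005 5392/12005 605/2401

Derivation:
Propagating the distribution step by step (d_{t+1} = d_t * P):
d_0 = (1=0, 2=4/5, 3=1/5)
  d_1[1] = 0*2/7 + 4/5*3/7 + 1/5*1/7 = 13/35
  d_1[2] = 0*4/7 + 4/5*1/7 + 1/5*5/7 = 9/35
  d_1[3] = 0*1/7 + 4/5*3/7 + 1/5*1/7 = 13/35
d_1 = (1=13/35, 2=9/35, 3=13/35)
  d_2[1] = 13/35*2/7 + 9/35*3/7 + 13/35*1/7 = 66/245
  d_2[2] = 13/35*4/7 + 9/35*1/7 + 13/35*5/7 = 18/35
  d_2[3] = 13/35*1/7 + 9/35*3/7 + 13/35*1/7 = 53/245
d_2 = (1=66/245, 2=18/35, 3=53/245)
  d_3[1] = 66/245*2/7 + 18/35*3/7 + 53/245*1/7 = 563/1715
  d_3[2] = 66/245*4/7 + 18/35*1/7 + 53/245*5/7 = 131/343
  d_3[3] = 66/245*1/7 + 18/35*3/7 + 53/245*1/7 = 71/245
d_3 = (1=563/1715, 2=131/343, 3=71/245)
  d_4[1] = 563/1715*2/7 + 131/343*3/7 + 71/245*1/7 = 3588/12005
  d_4[2] = 563/1715*4/7 + 131/343*1/7 + 71/245*5/7 = 5392/12005
  d_4[3] = 563/1715*1/7 + 131/343*3/7 + 71/245*1/7 = 605/2401
d_4 = (1=3588/12005, 2=5392/12005, 3=605/2401)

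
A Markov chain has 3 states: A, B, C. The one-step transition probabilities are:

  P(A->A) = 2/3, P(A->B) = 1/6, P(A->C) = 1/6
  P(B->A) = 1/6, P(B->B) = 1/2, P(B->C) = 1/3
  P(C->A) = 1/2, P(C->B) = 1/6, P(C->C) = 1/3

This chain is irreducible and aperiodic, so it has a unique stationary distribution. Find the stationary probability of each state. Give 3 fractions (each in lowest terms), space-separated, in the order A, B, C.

Answer: 1/2 1/4 1/4

Derivation:
The stationary distribution satisfies pi = pi * P, i.e.:
  pi_A = 2/3*pi_A + 1/6*pi_B + 1/2*pi_C
  pi_B = 1/6*pi_A + 1/2*pi_B + 1/6*pi_C
  pi_C = 1/6*pi_A + 1/3*pi_B + 1/3*pi_C
with normalization: pi_A + pi_B + pi_C = 1.

Using the first 2 balance equations plus normalization, the linear system A*pi = b is:
  [-1/3, 1/6, 1/2] . pi = 0
  [1/6, -1/2, 1/6] . pi = 0
  [1, 1, 1] . pi = 1

Solving yields:
  pi_A = 1/2
  pi_B = 1/4
  pi_C = 1/4

Verification (pi * P):
  1/2*2/3 + 1/4*1/6 + 1/4*1/2 = 1/2 = pi_A  (ok)
  1/2*1/6 + 1/4*1/2 + 1/4*1/6 = 1/4 = pi_B  (ok)
  1/2*1/6 + 1/4*1/3 + 1/4*1/3 = 1/4 = pi_C  (ok)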